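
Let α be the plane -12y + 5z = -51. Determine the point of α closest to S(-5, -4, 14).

n = (0, -12, 5), |n|² = 169, and n·S − (-51) = 169.
t = 169/169 = 1, so the foot is S − t·n = (-5, -4, 14) − 1·(0, -12, 5) = (-5, 8, 9).

(-5, 8, 9)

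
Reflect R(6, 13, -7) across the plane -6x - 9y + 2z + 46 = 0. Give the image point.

n = (-6, -9, 2), |n|² = 121, n·R − (-46) = -121, so t = -121/121 = -1.
Foot F = R − (-1)·n = (0, 4, -5); the reflection is 2F − R = (-6, -5, -3).

(-6, -5, -3)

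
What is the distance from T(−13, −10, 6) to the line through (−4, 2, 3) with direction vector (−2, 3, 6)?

Direction vector d = (−2, 3, 6).
AP = (−9, −12, 3); AP·d = 0, |AP|² = 234, |d|² = 49.
distance² = |AP|² − (AP·d)²/|d|² = 234 − 0/49 = 234, so the distance is 3√26.

3√26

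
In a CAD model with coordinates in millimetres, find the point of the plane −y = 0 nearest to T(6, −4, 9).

The perpendicular from T has direction n = (0, −1, 0): r = (6, −4, 9) + λ(0, −1, 0).
Substitute into the plane: n·(T + λn) = 0 gives 4 + 1λ = 0, so λ = -4.
Foot = (6, −4, 9) + (-4)·(0, −1, 0) = (6, 0, 9).

(6, 0, 9)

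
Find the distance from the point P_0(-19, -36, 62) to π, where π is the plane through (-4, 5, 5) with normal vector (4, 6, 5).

The plane has equation n·(r − (-4, 5, 5)) = 0, i.e. n·r = 39.
d = |4·(-19) + 6·(-36) + 5·62 − 39| / √(16 + 36 + 25) = |-21| / √77 = 21/√77.

21/√77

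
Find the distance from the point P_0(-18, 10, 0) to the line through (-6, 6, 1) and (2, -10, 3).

4√5

A direction vector is d = (8, -16, 2).
AP = (-12, 4, -1), and AP × d = (-8, 16, 160).
|AP × d|² = 25920 and |d|² = 324, so the distance is √(25920/324) = √80 = 4√5.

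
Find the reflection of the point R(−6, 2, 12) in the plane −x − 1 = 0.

n = (−1, 0, 0), |n|² = 1, n·R − 1 = 5, so t = 5/1 = 5.
Foot F = R − 5·n = (−1, 2, 12); the reflection is 2F − R = (4, 2, 12).

(4, 2, 12)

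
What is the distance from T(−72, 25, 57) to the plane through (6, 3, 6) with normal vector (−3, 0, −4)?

6

The plane has equation n·(r − (6, 3, 6)) = 0, i.e. n·r = -42.
Then n·(−72, 25, 57) − (−42) = 30.
|n| = √(9 + 0 + 16) = 5, so the distance is |30|/5 = 6.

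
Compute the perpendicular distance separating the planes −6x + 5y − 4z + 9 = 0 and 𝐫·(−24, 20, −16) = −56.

5√77/77

Divide the second equation by 4 to match normals: −6x + 5y − 4z = -14.
With common normal n = (−6, 5, −4) (|n| = √77), the distance is |(-9) − (-14)|/|n| = 5/√77 = 5√77/77.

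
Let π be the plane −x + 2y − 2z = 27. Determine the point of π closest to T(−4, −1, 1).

The perpendicular from T has direction n = (−1, 2, −2): r = (−4, −1, 1) + μ(−1, 2, −2).
Substitute into the plane: n·(T + μn) = 27 gives 0 + 9μ = 27, so μ = 3.
Foot = (−4, −1, 1) + 3·(−1, 2, −2) = (−7, 5, −5).

(-7, 5, -5)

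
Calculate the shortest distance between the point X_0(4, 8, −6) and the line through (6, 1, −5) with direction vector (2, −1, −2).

Direction vector d = (2, −1, −2).
AP = (−2, 7, −1); AP·d = -9, |AP|² = 54, |d|² = 9.
distance² = |AP|² − (AP·d)²/|d|² = 54 − 81/9 = 45, so the distance is 3√5.

3√5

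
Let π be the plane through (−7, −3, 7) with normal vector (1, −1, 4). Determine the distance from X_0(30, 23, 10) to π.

23/(3√2)

The plane has equation n·(r − (−7, −3, 7)) = 0, i.e. n·r = 24.
Then n·(30, 23, 10) − 24 = 23.
|n| = √(1 + 1 + 16) = 3√2, so the distance is |23|/(3√2) = 23/(3√2).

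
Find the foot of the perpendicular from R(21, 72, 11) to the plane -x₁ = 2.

n = (-1, 0, 0), |n|² = 1, and n·R − 2 = -23.
t = -23/1 = -23, so the foot is R − t·n = (21, 72, 11) − (-23)·(-1, 0, 0) = (-2, 72, 11).

(-2, 72, 11)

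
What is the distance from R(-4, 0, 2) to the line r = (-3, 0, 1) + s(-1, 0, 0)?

Direction vector d = (-1, 0, 0).
AP = (-1, 0, 1), and AP × d = (0, -1, 0).
|AP × d|² = 1 and |d|² = 1, so the distance is √1 = 1.

1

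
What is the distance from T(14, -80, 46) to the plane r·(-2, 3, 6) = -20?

4

Normal vector n = (-2, 3, 6), and n·(14, -80, 46) - (-20) = 28.
|n| = √(4 + 9 + 36) = 7, so the distance is |28|/7 = 4.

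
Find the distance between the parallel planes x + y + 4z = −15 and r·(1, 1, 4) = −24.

3√2/2

Both planes have normal n = (1, 1, 4), |n| = 3√2. Any point on the first plane is at distance |(-24) − (-15)|/|n| = 9/(3√2) = 3/√2 from the second.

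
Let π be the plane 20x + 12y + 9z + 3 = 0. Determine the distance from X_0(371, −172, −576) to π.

7

n = (20, 12, 9); n·P − (-3) = 175; |n| = 25; distance = 175/25 = 7.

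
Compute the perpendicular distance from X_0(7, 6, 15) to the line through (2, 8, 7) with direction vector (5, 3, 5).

Direction vector d = (5, 3, 5).
AP = (5, -2, 8); AP·d = 59, |AP|² = 93, |d|² = 59.
distance² = |AP|² − (AP·d)²/|d|² = 93 − 3481/59 = 34, so the distance is √34.

√34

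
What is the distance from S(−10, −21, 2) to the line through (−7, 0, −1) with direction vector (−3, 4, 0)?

Direction vector d = (−3, 4, 0).
AP = (−3, −21, 3); AP·d = -75, |AP|² = 459, |d|² = 25.
distance² = |AP|² − (AP·d)²/|d|² = 459 − 5625/25 = 234, so the distance is 3√26.

3√26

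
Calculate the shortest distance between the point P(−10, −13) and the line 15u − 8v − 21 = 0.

67/17

d = |15·(-10) + (-8)·(-13) − 21| / √(225 + 64) = |-67|/17 = 67/17.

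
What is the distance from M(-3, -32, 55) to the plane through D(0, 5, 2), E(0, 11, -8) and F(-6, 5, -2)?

20/√38

DE = (0, 6, -10) and DF = (-6, 0, -4), so a normal is n = DE × DF = (-24, 60, 36).
n = (-24, 60, 36); n·P − 372 = -240; |n| = 12√38; distance = 240/(12√38) = 20/√38.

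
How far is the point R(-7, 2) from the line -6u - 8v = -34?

6

The normal to the line is n = (-6, -8) with |n| = 10.
|n·R − (-34)| = |26 − (-34)| = 60, so the distance is 60/10 = 6.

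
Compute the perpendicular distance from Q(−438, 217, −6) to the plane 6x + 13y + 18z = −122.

Normal vector n = (6, 13, 18), and n·(−438, 217, −6) − (−122) = 207.
|n| = √(36 + 169 + 324) = 23, so the distance is |207|/23 = 9.

9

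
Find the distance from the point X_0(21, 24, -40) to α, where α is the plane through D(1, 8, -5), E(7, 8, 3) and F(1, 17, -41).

7/13

DE = (6, 0, 8) and DF = (0, 9, -36), so a normal is n = DE × DF = (-72, 216, 54).
d = |(-72)·21 + 216·24 + 54·(-40) − 1386| / √(5184 + 46656 + 2916) = |126| / 234 = 7/13.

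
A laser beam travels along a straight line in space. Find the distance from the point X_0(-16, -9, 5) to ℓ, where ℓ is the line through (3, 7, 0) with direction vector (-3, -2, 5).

Direction vector d = (-3, -2, 5).
AP = (-19, -16, 5), and AP × d = (-70, 80, -10).
|AP × d|² = 11400 and |d|² = 38, so the distance is √(11400/38) = √300 = 10√3.

10√3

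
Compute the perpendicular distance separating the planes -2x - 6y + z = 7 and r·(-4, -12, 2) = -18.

Divide the second equation by 2 to match normals: -2x - 6y + z = -9.
Both planes have normal n = (-2, -6, 1), |n| = √41. Any point on the first plane is at distance |(-9) − 7|/|n| = 16/√41 = 16√41/41 from the second.

16/√41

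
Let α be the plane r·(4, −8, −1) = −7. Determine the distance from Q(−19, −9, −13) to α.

Normal vector n = (4, −8, −1), and n·(−19, −9, −13) − (−7) = 16.
|n| = √(16 + 64 + 1) = 9, so the distance is |16|/9 = 16/9.

16/9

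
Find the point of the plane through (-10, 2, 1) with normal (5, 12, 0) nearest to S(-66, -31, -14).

n = (5, 12, 0), |n|² = 169, and n·S − (-26) = -676.
t = -676/169 = -4, so the foot is S − t·n = (-66, -31, -14) − (-4)·(5, 12, 0) = (-46, 17, -14).

(-46, 17, -14)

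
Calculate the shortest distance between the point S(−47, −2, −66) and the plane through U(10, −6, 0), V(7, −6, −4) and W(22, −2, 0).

6

UV = (−3, 0, −4) and UW = (12, 4, 0), so a normal is n = UV × UW = (16, −48, −12).
n = (16, −48, −12); n·P − 448 = -312; |n| = 52; distance = 312/52 = 6.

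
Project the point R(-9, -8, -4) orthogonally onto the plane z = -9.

(-9, -8, -9)

n = (0, 0, 1), |n|² = 1, and n·R − (-9) = 5.
t = 5/1 = 5, so the foot is R − t·n = (-9, -8, -4) − 5·(0, 0, 1) = (-9, -8, -9).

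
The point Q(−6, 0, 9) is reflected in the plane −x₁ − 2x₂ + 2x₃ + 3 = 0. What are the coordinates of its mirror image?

With n = (−1, −2, 2), the signed offset is (n·Q − (-3))/|n|² = 27/9 = 3.
Q' = Q − 2t·n = (−6, 0, 9) − 6·(−1, −2, 2) = (0, 12, −3).

(0, 12, -3)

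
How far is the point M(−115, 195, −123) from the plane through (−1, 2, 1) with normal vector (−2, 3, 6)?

The plane has equation n·(r − (−1, 2, 1)) = 0, i.e. n·r = 14.
Then n·(−115, 195, −123) − 14 = 63.
|n| = √(4 + 9 + 36) = 7, so the distance is |63|/7 = 9.

9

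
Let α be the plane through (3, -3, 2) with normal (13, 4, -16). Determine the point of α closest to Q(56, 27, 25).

(43, 23, 41)

n = (13, 4, -16), |n|² = 441, and n·Q − (-5) = 441.
t = 441/441 = 1, so the foot is Q − t·n = (56, 27, 25) − 1·(13, 4, -16) = (43, 23, 41).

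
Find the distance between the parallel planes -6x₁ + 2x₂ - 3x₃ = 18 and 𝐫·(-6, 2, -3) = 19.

1/7

Both planes have normal n = (-6, 2, -3), |n| = 7. Any point on the first plane is at distance |19 − 18|/|n| = 1/7 from the second.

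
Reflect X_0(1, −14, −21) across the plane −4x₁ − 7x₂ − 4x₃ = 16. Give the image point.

n = (−4, −7, −4), |n|² = 81, n·X_0 − 16 = 162, so t = 162/81 = 2.
Foot F = X_0 − 2·n = (9, 0, −13); the reflection is 2F − X_0 = (17, 14, −5).

(17, 14, -5)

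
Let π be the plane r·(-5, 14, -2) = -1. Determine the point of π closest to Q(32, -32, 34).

n = (-5, 14, -2), |n|² = 225, and n·Q − (-1) = -675.
t = -675/225 = -3, so the foot is Q − t·n = (32, -32, 34) − (-3)·(-5, 14, -2) = (17, 10, 28).

(17, 10, 28)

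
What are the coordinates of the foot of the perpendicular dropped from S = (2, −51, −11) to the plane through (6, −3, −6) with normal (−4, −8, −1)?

n = (−4, −8, −1), |n|² = 81, and n·S − 6 = 405.
t = 405/81 = 5, so the foot is S − t·n = (2, −51, −11) − 5·(−4, −8, −1) = (22, −11, −6).

(22, -11, -6)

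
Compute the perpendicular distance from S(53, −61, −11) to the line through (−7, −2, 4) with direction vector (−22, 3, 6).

Direction vector d = (−22, 3, 6).
AP = (60, −59, −15), and AP × d = (−309, −30, −1118).
|AP × d|² = 1346305 and |d|² = 529, so the distance is √(1346305/529) = √2545.

√2545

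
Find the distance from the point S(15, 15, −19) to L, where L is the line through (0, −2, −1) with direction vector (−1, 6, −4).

19

Direction vector d = (−1, 6, −4).
AP = (15, 17, −18), and AP × d = (40, 78, 107).
|AP × d|² = 19133 and |d|² = 53, so the distance is √(19133/53) = √361 = 19.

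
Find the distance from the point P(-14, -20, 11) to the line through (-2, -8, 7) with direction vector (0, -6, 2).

Direction vector d = (0, -6, 2).
AP = (-12, -12, 4), and AP × d = (0, 24, 72).
|AP × d|² = 5760 and |d|² = 40, so the distance is √(5760/40) = √144 = 12.

12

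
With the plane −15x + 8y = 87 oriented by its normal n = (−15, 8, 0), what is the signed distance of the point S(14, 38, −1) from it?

7/17

n·S − 87 = 7.
|n| = 17, so the signed distance is 7/17.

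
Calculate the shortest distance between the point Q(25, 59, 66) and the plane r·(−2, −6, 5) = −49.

25/√65

Normal vector n = (−2, −6, 5), and n·(25, 59, 66) − (−49) = −25.
|n| = √(4 + 36 + 25) = √65, so the distance is |-25|/√65 = 25/√65.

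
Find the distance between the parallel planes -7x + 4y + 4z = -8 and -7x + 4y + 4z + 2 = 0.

With common normal n = (-7, 4, 4) (|n| = 9), the distance is |(-8) − (-2)|/|n| = 6/9 = 2/3.

2/3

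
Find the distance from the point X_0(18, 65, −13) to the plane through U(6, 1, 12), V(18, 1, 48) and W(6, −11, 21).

4

UV = (12, 0, 36) and UW = (0, −12, 9), so a normal is n = UV × UW = (432, −108, −144).
Then n·(18, 65, −13) − 756 = 1872.
|n| = √(186624 + 11664 + 20736) = 468, so the distance is |1872|/468 = 4.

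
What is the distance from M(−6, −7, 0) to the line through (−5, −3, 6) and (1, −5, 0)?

√34

A direction vector is d = (6, −2, −6).
AP = (−1, −4, −6), and AP × d = (12, −42, 26).
|AP × d|² = 2584 and |d|² = 76, so the distance is √(2584/76) = √34.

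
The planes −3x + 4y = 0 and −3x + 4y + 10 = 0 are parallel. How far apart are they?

With common normal n = (−3, 4, 0) (|n| = 5), the distance is |0 − (-10)|/|n| = 10/5 = 2.

2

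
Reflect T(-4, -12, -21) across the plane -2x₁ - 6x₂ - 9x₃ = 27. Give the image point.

With n = (-2, -6, -9), the signed offset is (n·T − 27)/|n|² = 242/121 = 2.
T' = T − 2t·n = (-4, -12, -21) − 4·(-2, -6, -9) = (4, 12, 15).

(4, 12, 15)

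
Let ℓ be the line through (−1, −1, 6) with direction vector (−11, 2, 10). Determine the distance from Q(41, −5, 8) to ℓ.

2√221

Direction vector d = (−11, 2, 10).
AP = (42, −4, 2); AP·d = -450, |AP|² = 1784, |d|² = 225.
distance² = |AP|² − (AP·d)²/|d|² = 1784 − 202500/225 = 884, so the distance is 2√221.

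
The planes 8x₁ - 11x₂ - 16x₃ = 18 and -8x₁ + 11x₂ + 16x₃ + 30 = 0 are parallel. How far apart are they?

Divide the second equation by -1 to match normals: 8x₁ - 11x₂ - 16x₃ = 30.
Both planes have normal n = (8, -11, -16), |n| = 21. Any point on the first plane is at distance |30 − 18|/|n| = 12/21 = 4/7 from the second.

4/7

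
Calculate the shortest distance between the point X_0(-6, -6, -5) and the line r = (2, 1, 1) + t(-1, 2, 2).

Direction vector d = (-1, 2, 2).
AP = (-8, -7, -6), and AP × d = (-2, 22, -23).
|AP × d|² = 1017 and |d|² = 9, so the distance is √(1017/9) = √113.

√113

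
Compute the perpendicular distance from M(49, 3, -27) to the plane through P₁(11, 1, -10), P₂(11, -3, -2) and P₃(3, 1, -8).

P₁P₂ = (0, -4, 8) and P₁P₃ = (-8, 0, 2), so a normal is n = P₁P₂ × P₁P₃ = (-8, -64, -32).
Then n·(49, 3, -27) - 168 = 112.
|n| = √(64 + 4096 + 1024) = 72, so the distance is |112|/72 = 14/9.

14/9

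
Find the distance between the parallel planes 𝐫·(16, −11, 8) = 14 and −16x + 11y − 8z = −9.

5/21

Divide the second equation by -1 to match normals: 16x − 11y + 8z = 9.
Both planes have normal n = (16, −11, 8), |n| = 21. Any point on the first plane is at distance |9 − 14|/|n| = 5/21 from the second.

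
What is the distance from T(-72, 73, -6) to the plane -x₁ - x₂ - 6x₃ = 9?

13√38/19

d = |(-1)·(-72) + (-1)·73 + (-6)·(-6) − 9| / √(1 + 1 + 36) = |26| / √38 = 26/√38.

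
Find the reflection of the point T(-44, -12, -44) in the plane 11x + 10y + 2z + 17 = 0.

(22, 48, -32)

n = (11, 10, 2), |n|² = 225, n·T − (-17) = -675, so t = -675/225 = -3.
Foot F = T − (-3)·n = (-11, 18, -38); the reflection is 2F − T = (22, 48, -32).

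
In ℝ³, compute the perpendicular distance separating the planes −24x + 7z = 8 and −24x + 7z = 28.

Both planes have normal n = (−24, 0, 7), |n| = 25. Any point on the first plane is at distance |28 − 8|/|n| = 20/25 = 4/5 from the second.

4/5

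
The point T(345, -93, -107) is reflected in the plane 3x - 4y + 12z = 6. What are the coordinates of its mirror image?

n = (3, -4, 12), |n|² = 169, n·T − 6 = 117, so t = 117/169 = 9/13.
Foot F = T − (9/13)·n = (4458/13, -1173/13, -1499/13); the reflection is 2F − T = (4431/13, -1137/13, -1607/13).

(4431/13, -1137/13, -1607/13)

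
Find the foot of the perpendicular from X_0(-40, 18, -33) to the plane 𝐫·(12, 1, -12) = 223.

n = (12, 1, -12), |n|² = 289, and n·X_0 − 223 = -289.
t = -289/289 = -1, so the foot is X_0 − t·n = (-40, 18, -33) − (-1)·(12, 1, -12) = (-28, 19, -45).

(-28, 19, -45)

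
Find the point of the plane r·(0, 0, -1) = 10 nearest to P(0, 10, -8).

(0, 10, -10)

n = (0, 0, -1), |n|² = 1, and n·P − 10 = -2.
t = -2/1 = -2, so the foot is P − t·n = (0, 10, -8) − (-2)·(0, 0, -1) = (0, 10, -10).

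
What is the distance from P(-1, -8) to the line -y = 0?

8

The normal to the line is n = (0, -1) with |n| = 1.
|n·P − 0| = |8 − 0| = 8, so the distance is 8/1 = 8.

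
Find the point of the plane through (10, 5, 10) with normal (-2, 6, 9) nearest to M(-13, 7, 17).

The perpendicular from M has direction n = (-2, 6, 9): r = (-13, 7, 17) + μ(-2, 6, 9).
Substitute into the plane: n·(M + μn) = 100 gives 221 + 121μ = 100, so μ = -1.
Foot = (-13, 7, 17) + (-1)·(-2, 6, 9) = (-11, 1, 8).

(-11, 1, 8)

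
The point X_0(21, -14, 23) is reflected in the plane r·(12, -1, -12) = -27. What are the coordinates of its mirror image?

(333/17, -236/17, 415/17)

With n = (12, -1, -12), the signed offset is (n·X_0 − (-27))/|n|² = 17/289 = 1/17.
X_0' = X_0 − 2t·n = (21, -14, 23) − (2/17)·(12, -1, -12) = (333/17, -236/17, 415/17).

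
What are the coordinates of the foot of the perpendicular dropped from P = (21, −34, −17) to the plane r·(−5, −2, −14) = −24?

n = (−5, −2, −14), |n|² = 225, and n·P − (-24) = 225.
t = 225/225 = 1, so the foot is P − t·n = (21, −34, −17) − 1·(−5, −2, −14) = (26, −32, −3).

(26, -32, -3)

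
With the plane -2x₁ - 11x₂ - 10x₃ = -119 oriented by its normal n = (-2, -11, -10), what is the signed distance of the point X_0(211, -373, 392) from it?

n·X_0 − (-119) = -120.
|n| = 15, so the signed distance is -120/15 = -8.

-8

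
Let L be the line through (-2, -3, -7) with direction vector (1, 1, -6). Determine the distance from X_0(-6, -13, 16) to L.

Direction vector d = (1, 1, -6).
AP = (-4, -10, 23), and AP × d = (37, -1, 6).
|AP × d|² = 1406 and |d|² = 38, so the distance is √(1406/38) = √37.

√37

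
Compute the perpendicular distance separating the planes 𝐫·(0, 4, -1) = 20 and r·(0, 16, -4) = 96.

Divide the second equation by 4 to match normals: 4x₂ - x₃ = 24.
Both planes have normal n = (0, 4, -1), |n| = √17. Any point on the first plane is at distance |24 − 20|/|n| = 4/√17 from the second.

4√17/17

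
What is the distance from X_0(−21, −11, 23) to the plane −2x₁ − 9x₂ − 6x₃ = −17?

20/11

n = (−2, −9, −6); n·P − (-17) = 20; |n| = 11; distance = 20/11.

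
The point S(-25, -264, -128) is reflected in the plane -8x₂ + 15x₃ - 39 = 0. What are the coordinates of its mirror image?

(-25, -4344/17, -2446/17)

With n = (0, -8, 15), the signed offset is (n·S − 39)/|n|² = 153/289 = 9/17.
S' = S − 2t·n = (-25, -264, -128) − (18/17)·(0, -8, 15) = (-25, -4344/17, -2446/17).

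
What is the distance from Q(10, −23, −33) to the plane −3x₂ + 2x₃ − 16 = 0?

n = (0, −3, 2); n·P − 16 = -13; |n| = √13; distance = 13/√13 = √13.

√13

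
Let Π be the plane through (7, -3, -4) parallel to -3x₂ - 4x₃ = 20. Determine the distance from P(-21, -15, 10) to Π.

Parallel planes share the normal n = (0, -3, -4); since (7, -3, -4) lies on the plane, its equation is -3x₂ - 4x₃ = 25.
d = |(-3)·(-15) + (-4)·10 − 25| / √(0 + 9 + 16) = |-20| / 5 = 4.

4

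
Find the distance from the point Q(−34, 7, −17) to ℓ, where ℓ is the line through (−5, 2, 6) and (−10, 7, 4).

A direction vector is d = (−5, 5, −2).
AP = (−29, 5, −23); AP·d = 216, |AP|² = 1395, |d|² = 54.
distance² = |AP|² − (AP·d)²/|d|² = 1395 − 46656/54 = 531, so the distance is 3√59.

3√59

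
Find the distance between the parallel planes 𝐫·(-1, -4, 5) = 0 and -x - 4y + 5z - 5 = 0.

With common normal n = (-1, -4, 5) (|n| = √42), the distance is |0 − 5|/|n| = 5/√42 = 5√42/42.

5/√42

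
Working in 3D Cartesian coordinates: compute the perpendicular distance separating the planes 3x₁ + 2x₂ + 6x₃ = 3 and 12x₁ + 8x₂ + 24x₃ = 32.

Divide the second equation by 4 to match normals: 3x₁ + 2x₂ + 6x₃ = 8.
With common normal n = (3, 2, 6) (|n| = 7), the distance is |3 − 8|/|n| = 5/7.

5/7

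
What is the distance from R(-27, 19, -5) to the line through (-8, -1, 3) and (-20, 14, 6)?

A direction vector is d = (-12, 15, 3).
AP = (-19, 20, -8); AP·d = 504, |AP|² = 825, |d|² = 378.
distance² = |AP|² − (AP·d)²/|d|² = 825 − 254016/378 = 153, so the distance is 3√17.

3√17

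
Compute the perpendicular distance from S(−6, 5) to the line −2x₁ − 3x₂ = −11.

8/√13

The normal to the line is n = (−2, −3) with |n| = √13.
|n·S − (-11)| = |-3 − (-11)| = 8, so the distance is 8/√13 = 8√13/13.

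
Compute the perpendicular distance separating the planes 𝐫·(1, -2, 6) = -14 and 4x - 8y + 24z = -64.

2√41/41

Divide the second equation by 4 to match normals: x - 2y + 6z = -16.
With common normal n = (1, -2, 6) (|n| = √41), the distance is |(-14) − (-16)|/|n| = 2/√41.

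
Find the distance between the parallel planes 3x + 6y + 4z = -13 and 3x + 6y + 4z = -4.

9/√61

Both planes have normal n = (3, 6, 4), |n| = √61. Any point on the first plane is at distance |(-4) − (-13)|/|n| = 9/√61 = 9√61/61 from the second.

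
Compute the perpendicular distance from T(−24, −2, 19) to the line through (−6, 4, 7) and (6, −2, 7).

A direction vector is d = (12, −6, 0).
AP = (−18, −6, 12); AP·d = -180, |AP|² = 504, |d|² = 180.
distance² = |AP|² − (AP·d)²/|d|² = 504 − 32400/180 = 324, so the distance is 18.

18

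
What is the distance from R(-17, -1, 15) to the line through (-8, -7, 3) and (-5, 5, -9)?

2√57

A direction vector is d = (3, 12, -12).
AP = (-9, 6, 12); AP·d = -99, |AP|² = 261, |d|² = 297.
distance² = |AP|² − (AP·d)²/|d|² = 261 − 9801/297 = 228, so the distance is 2√57.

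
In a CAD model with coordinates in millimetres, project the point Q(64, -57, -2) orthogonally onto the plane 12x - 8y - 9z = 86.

The perpendicular from Q has direction n = (12, -8, -9): r = (64, -57, -2) + t(12, -8, -9).
Substitute into the plane: n·(Q + tn) = 86 gives 1242 + 289t = 86, so t = -4.
Foot = (64, -57, -2) + (-4)·(12, -8, -9) = (16, -25, 34).

(16, -25, 34)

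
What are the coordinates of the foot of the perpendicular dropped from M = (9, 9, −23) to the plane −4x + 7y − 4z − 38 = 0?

The perpendicular from M has direction n = (−4, 7, −4): r = (9, 9, −23) + t(−4, 7, −4).
Substitute into the plane: n·(M + tn) = 38 gives 119 + 81t = 38, so t = -1.
Foot = (9, 9, −23) + (-1)·(−4, 7, −4) = (13, 2, −19).

(13, 2, -19)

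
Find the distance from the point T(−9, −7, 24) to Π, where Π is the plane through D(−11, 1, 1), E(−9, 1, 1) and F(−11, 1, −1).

8

DE = (2, 0, 0) and DF = (0, 0, −2), so a normal is n = DE × DF = (0, 4, 0).
n = (0, 4, 0); n·P − 4 = -32; |n| = 4; distance = 32/4 = 8.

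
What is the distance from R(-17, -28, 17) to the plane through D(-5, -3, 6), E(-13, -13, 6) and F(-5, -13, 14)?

5√66/22

DE = (-8, -10, 0) and DF = (0, -10, 8), so a normal is n = DE × DF = (-80, 64, 80).
d = |(-80)·(-17) + 64·(-28) + 80·17 − 688| / √(6400 + 4096 + 6400) = |240| / (16√66) = 5√66/22.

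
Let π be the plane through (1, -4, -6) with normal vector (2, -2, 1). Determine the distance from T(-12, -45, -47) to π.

The plane has equation n·(r − (1, -4, -6)) = 0, i.e. n·r = 4.
Then n·(-12, -45, -47) - 4 = 15.
|n| = √(4 + 4 + 1) = 3, so the distance is |15|/3 = 5.

5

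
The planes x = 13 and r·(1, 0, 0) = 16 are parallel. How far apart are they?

With common normal n = (1, 0, 0) (|n| = 1), the distance is |13 − 16|/|n| = 3/1 = 3.

3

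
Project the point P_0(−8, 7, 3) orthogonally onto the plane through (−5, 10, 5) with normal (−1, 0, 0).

The perpendicular from P_0 has direction n = (−1, 0, 0): r = (−8, 7, 3) + t(−1, 0, 0).
Substitute into the plane: n·(P_0 + tn) = 5 gives 8 + 1t = 5, so t = -3.
Foot = (−8, 7, 3) + (-3)·(−1, 0, 0) = (−5, 7, 3).

(-5, 7, 3)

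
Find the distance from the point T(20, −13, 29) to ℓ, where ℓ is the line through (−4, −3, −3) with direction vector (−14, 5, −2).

20√2

Direction vector d = (−14, 5, −2).
AP = (24, −10, 32), and AP × d = (−140, −400, −20).
|AP × d|² = 180000 and |d|² = 225, so the distance is √(180000/225) = √800 = 20√2.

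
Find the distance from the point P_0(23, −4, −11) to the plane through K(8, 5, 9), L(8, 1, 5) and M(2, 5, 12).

KL = (0, −4, −4) and KM = (−6, 0, 3), so a normal is n = KL × KM = (−12, 24, −24).
d = |(-12)·23 + 24·(-4) + (-24)·(-11) − (-192)| / √(144 + 576 + 576) = |84| / 36 = 7/3.

7/3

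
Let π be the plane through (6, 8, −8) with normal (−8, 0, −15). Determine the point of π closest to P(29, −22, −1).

The perpendicular from P has direction n = (−8, 0, −15): r = (29, −22, −1) + λ(−8, 0, −15).
Substitute into the plane: n·(P + λn) = 72 gives -217 + 289λ = 72, so λ = 1.
Foot = (29, −22, −1) + 1·(−8, 0, −15) = (21, −22, −16).

(21, -22, -16)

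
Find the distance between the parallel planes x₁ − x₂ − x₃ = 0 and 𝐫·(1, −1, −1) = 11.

11√3/3

With common normal n = (1, −1, −1) (|n| = √3), the distance is |0 − 11|/|n| = 11/√3.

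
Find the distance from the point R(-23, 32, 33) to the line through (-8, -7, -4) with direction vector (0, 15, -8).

Direction vector d = (0, 15, -8).
AP = (-15, 39, 37); AP·d = 289, |AP|² = 3115, |d|² = 289.
distance² = |AP|² − (AP·d)²/|d|² = 3115 − 83521/289 = 2826, so the distance is 3√314.

3√314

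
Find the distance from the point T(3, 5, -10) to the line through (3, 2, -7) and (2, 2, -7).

A direction vector is d = (-1, 0, 0).
AP = (0, 3, -3), and AP × d = (0, 3, 3).
|AP × d|² = 18 and |d|² = 1, so the distance is √18 = 3√2.

3√2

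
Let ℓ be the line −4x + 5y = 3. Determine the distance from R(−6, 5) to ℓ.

46/√41

d = |(-4)·(-6) + 5·5 − 3| / √(16 + 25) = |46|/√41 = 46/√41.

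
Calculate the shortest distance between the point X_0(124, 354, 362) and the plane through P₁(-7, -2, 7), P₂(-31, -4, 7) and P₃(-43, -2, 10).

7

P₁P₂ = (-24, -2, 0) and P₁P₃ = (-36, 0, 3), so a normal is n = P₁P₂ × P₁P₃ = (-6, 72, -72).
Then n·(124, 354, 362) - (-606) = -714.
|n| = √(36 + 5184 + 5184) = 102, so the distance is |-714|/102 = 7.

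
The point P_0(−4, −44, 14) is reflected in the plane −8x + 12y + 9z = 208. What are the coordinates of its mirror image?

With n = (−8, 12, 9), the signed offset is (n·P_0 − 208)/|n|² = -578/289 = -2.
P_0' = P_0 − 2t·n = (−4, −44, 14) − (-4)·(−8, 12, 9) = (−36, 4, 50).

(-36, 4, 50)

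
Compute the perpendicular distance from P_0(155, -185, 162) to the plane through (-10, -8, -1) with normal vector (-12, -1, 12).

The plane has equation n·(r − (-10, -8, -1)) = 0, i.e. n·r = 116.
Then n·(155, -185, 162) - 116 = 153.
|n| = √(144 + 1 + 144) = 17, so the distance is |153|/17 = 9.

9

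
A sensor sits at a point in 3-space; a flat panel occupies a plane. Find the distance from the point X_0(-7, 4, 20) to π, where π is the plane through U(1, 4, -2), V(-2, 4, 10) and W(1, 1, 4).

10√21/21

UV = (-3, 0, 12) and UW = (0, -3, 6), so a normal is n = UV × UW = (36, 18, 9).
Then n·(-7, 4, 20) - 90 = -90.
|n| = √(1296 + 324 + 81) = 9√21, so the distance is |-90|/(9√21) = 10/√21.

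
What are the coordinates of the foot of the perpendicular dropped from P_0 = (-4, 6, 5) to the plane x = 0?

The perpendicular from P_0 has direction n = (1, 0, 0): r = (-4, 6, 5) + λ(1, 0, 0).
Substitute into the plane: n·(P_0 + λn) = 0 gives -4 + 1λ = 0, so λ = 4.
Foot = (-4, 6, 5) + 4·(1, 0, 0) = (0, 6, 5).

(0, 6, 5)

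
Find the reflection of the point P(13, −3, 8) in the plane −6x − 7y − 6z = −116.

With n = (−6, −7, −6), the signed offset is (n·P − (-116))/|n|² = 11/121 = 1/11.
P' = P − 2t·n = (13, −3, 8) − (2/11)·(−6, −7, −6) = (155/11, −19/11, 100/11).

(155/11, -19/11, 100/11)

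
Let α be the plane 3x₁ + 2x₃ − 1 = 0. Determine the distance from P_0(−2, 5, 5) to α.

d = |3·(-2) + 2·5 − 1| / √(9 + 0 + 4) = |3| / √13 = 3/√13.

3/√13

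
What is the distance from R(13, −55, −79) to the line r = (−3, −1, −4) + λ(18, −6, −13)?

2√1009

Direction vector d = (18, −6, −13).
AP = (16, −54, −75); AP·d = 1587, |AP|² = 8797, |d|² = 529.
distance² = |AP|² − (AP·d)²/|d|² = 8797 − 2518569/529 = 4036, so the distance is 2√1009.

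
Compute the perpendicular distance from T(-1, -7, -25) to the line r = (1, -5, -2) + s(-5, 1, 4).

Direction vector d = (-5, 1, 4).
AP = (-2, -2, -23); AP·d = -84, |AP|² = 537, |d|² = 42.
distance² = |AP|² − (AP·d)²/|d|² = 537 − 7056/42 = 369, so the distance is 3√41.

3√41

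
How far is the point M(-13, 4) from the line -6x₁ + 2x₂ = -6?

23√10/5

d = |(-6)·(-13) + 2·4 − (-6)| / √(36 + 4) = |92|/(2√10) = 23√10/5.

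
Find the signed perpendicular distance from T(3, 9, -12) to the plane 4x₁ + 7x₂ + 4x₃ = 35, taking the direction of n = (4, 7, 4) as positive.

-8/9

n·T − 35 = -8.
|n| = 9, so the signed distance is -8/9.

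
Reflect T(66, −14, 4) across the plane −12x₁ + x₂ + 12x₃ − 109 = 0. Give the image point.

(-6, -8, 76)

n = (−12, 1, 12), |n|² = 289, n·T − 109 = -867, so t = -867/289 = -3.
Foot F = T − (-3)·n = (30, −11, 40); the reflection is 2F − T = (−6, −8, 76).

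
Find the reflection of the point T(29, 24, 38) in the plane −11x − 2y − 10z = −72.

(-37, 12, -22)

With n = (−11, −2, −10), the signed offset is (n·T − (-72))/|n|² = -675/225 = -3.
T' = T − 2t·n = (29, 24, 38) − (-6)·(−11, −2, −10) = (−37, 12, −22).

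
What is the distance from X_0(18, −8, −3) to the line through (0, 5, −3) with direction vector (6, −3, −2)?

Direction vector d = (6, −3, −2).
AP = (18, −13, 0); AP·d = 147, |AP|² = 493, |d|² = 49.
distance² = |AP|² − (AP·d)²/|d|² = 493 − 21609/49 = 52, so the distance is 2√13.

2√13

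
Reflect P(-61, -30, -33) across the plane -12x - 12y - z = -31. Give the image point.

(35, 66, -25)

With n = (-12, -12, -1), the signed offset is (n·P − (-31))/|n|² = 1156/289 = 4.
P' = P − 2t·n = (-61, -30, -33) − 8·(-12, -12, -1) = (35, 66, -25).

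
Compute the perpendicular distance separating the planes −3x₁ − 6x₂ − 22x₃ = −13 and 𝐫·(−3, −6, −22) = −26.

Both planes have normal n = (−3, −6, −22), |n| = 23. Any point on the first plane is at distance |(-26) − (-13)|/|n| = 13/23 from the second.

13/23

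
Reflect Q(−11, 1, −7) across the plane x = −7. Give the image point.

(-3, 1, -7)

n = (1, 0, 0), |n|² = 1, n·Q − (-7) = -4, so t = -4/1 = -4.
Foot F = Q − (-4)·n = (−7, 1, −7); the reflection is 2F − Q = (−3, 1, −7).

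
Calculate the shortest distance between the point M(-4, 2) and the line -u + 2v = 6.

The normal to the line is n = (-1, 2) with |n| = √5.
|n·M − 6| = |8 − 6| = 2, so the distance is 2/√5 = 2√5/5.

2√5/5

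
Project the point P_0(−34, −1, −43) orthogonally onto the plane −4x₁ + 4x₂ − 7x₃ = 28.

The perpendicular from P_0 has direction n = (−4, 4, −7): r = (−34, −1, −43) + t(−4, 4, −7).
Substitute into the plane: n·(P_0 + tn) = 28 gives 433 + 81t = 28, so t = -5.
Foot = (−34, −1, −43) + (-5)·(−4, 4, −7) = (−14, −21, −8).

(-14, -21, -8)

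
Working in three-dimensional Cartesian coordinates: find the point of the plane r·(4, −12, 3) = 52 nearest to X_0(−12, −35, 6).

(-20, -11, 0)

n = (4, −12, 3), |n|² = 169, and n·X_0 − 52 = 338.
t = 338/169 = 2, so the foot is X_0 − t·n = (−12, −35, 6) − 2·(4, −12, 3) = (−20, −11, 0).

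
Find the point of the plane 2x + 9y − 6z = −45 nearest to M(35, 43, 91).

(393/11, 509/11, 977/11)

The perpendicular from M has direction n = (2, 9, −6): r = (35, 43, 91) + μ(2, 9, −6).
Substitute into the plane: n·(M + μn) = -45 gives -89 + 121μ = -45, so μ = 4/11.
Foot = (35, 43, 91) + (4/11)·(2, 9, −6) = (393/11, 509/11, 977/11).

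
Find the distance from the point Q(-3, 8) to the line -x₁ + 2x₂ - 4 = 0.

The normal to the line is n = (-1, 2) with |n| = √5.
|n·Q − 4| = |19 − 4| = 15, so the distance is 15/√5 = 3√5.

3√5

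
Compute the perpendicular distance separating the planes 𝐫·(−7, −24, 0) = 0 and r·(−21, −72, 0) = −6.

Divide the second equation by 3 to match normals: −7x − 24y = -2.
Both planes have normal n = (−7, −24, 0), |n| = 25. Any point on the first plane is at distance |(-2) − 0|/|n| = 2/25 from the second.

2/25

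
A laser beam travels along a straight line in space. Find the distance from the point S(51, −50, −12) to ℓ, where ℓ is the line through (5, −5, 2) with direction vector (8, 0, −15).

Direction vector d = (8, 0, −15).
AP = (46, −45, −14), and AP × d = (675, 578, 360).
|AP × d|² = 919309 and |d|² = 289, so the distance is √(919309/289) = √3181.

√3181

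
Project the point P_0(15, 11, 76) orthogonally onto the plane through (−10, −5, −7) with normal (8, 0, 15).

(-25, 11, 1)

The perpendicular from P_0 has direction n = (8, 0, 15): r = (15, 11, 76) + t(8, 0, 15).
Substitute into the plane: n·(P_0 + tn) = -185 gives 1260 + 289t = -185, so t = -5.
Foot = (15, 11, 76) + (-5)·(8, 0, 15) = (−25, 11, 1).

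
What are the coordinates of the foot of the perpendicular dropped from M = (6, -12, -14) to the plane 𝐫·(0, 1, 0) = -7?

n = (0, 1, 0), |n|² = 1, and n·M − (-7) = -5.
t = -5/1 = -5, so the foot is M − t·n = (6, -12, -14) − (-5)·(0, 1, 0) = (6, -7, -14).

(6, -7, -14)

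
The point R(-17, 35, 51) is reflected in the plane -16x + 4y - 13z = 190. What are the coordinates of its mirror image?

(-49, 43, 25)

n = (-16, 4, -13), |n|² = 441, n·R − 190 = -441, so t = -441/441 = -1.
Foot F = R − (-1)·n = (-33, 39, 38); the reflection is 2F − R = (-49, 43, 25).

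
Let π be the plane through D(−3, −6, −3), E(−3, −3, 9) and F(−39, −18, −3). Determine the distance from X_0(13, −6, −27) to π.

8/13

DE = (0, 3, 12) and DF = (−36, −12, 0), so a normal is n = DE × DF = (144, −432, 108).
Then n·(13, −6, −27) − 1836 = −288.
|n| = √(20736 + 186624 + 11664) = 468, so the distance is |-288|/468 = 8/13.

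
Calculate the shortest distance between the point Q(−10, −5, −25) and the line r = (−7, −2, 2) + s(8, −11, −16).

Direction vector d = (8, −11, −16).
AP = (−3, −3, −27), and AP × d = (−249, −264, 57).
|AP × d|² = 134946 and |d|² = 441, so the distance is √(134946/441) = √306 = 3√34.

3√34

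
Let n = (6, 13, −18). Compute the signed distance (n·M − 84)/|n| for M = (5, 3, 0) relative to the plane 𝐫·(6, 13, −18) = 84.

n·M − 84 = -15.
|n| = 23, so the signed distance is -15/23.

-15/23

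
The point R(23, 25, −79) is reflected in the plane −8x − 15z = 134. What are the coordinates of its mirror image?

(71, 25, 11)

n = (−8, 0, −15), |n|² = 289, n·R − 134 = 867, so t = 867/289 = 3.
Foot F = R − 3·n = (47, 25, −34); the reflection is 2F − R = (71, 25, 11).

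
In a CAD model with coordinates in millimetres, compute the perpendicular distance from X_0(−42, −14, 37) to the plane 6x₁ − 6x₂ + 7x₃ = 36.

n = (6, −6, 7); n·P − 36 = 55; |n| = 11; distance = 55/11 = 5.

5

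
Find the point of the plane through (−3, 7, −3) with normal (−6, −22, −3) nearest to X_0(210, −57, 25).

(4842/23, -1267/23, 581/23)

n = (−6, −22, −3), |n|² = 529, and n·X_0 − (-127) = 46.
t = 46/529 = 2/23, so the foot is X_0 − t·n = (210, −57, 25) − (2/23)·(−6, −22, −3) = (4842/23, −1267/23, 581/23).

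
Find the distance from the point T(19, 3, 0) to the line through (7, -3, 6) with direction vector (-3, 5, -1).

Direction vector d = (-3, 5, -1).
AP = (12, 6, -6), and AP × d = (24, 30, 78).
|AP × d|² = 7560 and |d|² = 35, so the distance is √(7560/35) = √216 = 6√6.

6√6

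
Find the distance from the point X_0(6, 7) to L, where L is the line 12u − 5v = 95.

d = |12·6 + (-5)·7 − 95| / √(144 + 25) = |-58|/13 = 58/13.

58/13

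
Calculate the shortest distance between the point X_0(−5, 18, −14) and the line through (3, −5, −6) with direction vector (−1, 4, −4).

Direction vector d = (−1, 4, −4).
AP = (−8, 23, −8); AP·d = 132, |AP|² = 657, |d|² = 33.
distance² = |AP|² − (AP·d)²/|d|² = 657 − 17424/33 = 129, so the distance is √129.

√129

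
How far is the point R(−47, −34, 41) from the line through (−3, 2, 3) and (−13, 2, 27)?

2√493

A direction vector is d = (−10, 0, 24).
AP = (−44, −36, 38); AP·d = 1352, |AP|² = 4676, |d|² = 676.
distance² = |AP|² − (AP·d)²/|d|² = 4676 − 1827904/676 = 1972, so the distance is 2√493.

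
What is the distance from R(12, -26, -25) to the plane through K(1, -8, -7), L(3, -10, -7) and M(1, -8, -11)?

KL = (2, -2, 0) and KM = (0, 0, -4), so a normal is n = KL × KM = (8, 8, 0).
n = (8, 8, 0); n·P − (-56) = -56; |n| = 8√2; distance = 56/(8√2) = 7√2/2.

7√2/2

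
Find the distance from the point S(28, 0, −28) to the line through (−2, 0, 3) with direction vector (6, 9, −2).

Direction vector d = (6, 9, −2).
AP = (30, 0, −31); AP·d = 242, |AP|² = 1861, |d|² = 121.
distance² = |AP|² − (AP·d)²/|d|² = 1861 − 58564/121 = 1377, so the distance is 9√17.

9√17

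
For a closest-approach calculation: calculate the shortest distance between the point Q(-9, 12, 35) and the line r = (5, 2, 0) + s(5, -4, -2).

3√89

Direction vector d = (5, -4, -2).
AP = (-14, 10, 35), and AP × d = (120, 147, 6).
|AP × d|² = 36045 and |d|² = 45, so the distance is √(36045/45) = √801 = 3√89.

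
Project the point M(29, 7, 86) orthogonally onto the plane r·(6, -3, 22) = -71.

n = (6, -3, 22), |n|² = 529, and n·M − (-71) = 2116.
t = 2116/529 = 4, so the foot is M − t·n = (29, 7, 86) − 4·(6, -3, 22) = (5, 19, -2).

(5, 19, -2)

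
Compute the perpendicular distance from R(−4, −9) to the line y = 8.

The normal to the line is n = (0, 1) with |n| = 1.
|n·R − 8| = |-9 − 8| = 17, so the distance is 17/1 = 17.

17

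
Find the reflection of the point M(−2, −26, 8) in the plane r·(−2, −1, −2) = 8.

n = (−2, −1, −2), |n|² = 9, n·M − 8 = 6, so t = 6/9 = 2/3.
Foot F = M − (2/3)·n = (−2/3, −76/3, 28/3); the reflection is 2F − M = (2/3, −74/3, 32/3).

(2/3, -74/3, 32/3)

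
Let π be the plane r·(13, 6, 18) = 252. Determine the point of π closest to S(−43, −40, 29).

n = (13, 6, 18), |n|² = 529, and n·S − 252 = -529.
t = -529/529 = -1, so the foot is S − t·n = (−43, −40, 29) − (-1)·(13, 6, 18) = (−30, −34, 47).

(-30, -34, 47)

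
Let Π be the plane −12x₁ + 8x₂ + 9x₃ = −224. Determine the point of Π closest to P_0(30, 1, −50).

(6, 17, -32)

The perpendicular from P_0 has direction n = (−12, 8, 9): r = (30, 1, −50) + t(−12, 8, 9).
Substitute into the plane: n·(P_0 + tn) = -224 gives -802 + 289t = -224, so t = 2.
Foot = (30, 1, −50) + 2·(−12, 8, 9) = (6, 17, −32).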